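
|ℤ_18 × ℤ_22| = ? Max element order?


|ℤ_18 × ℤ_22| = 18 × 22 = 396
Max element order = lcm(18,22) = 198
Cyclic? No (gcd=2)

|ℤ_18×ℤ_22| = 396, max element order = 198


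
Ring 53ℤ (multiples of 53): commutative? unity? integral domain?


53ℤ is a commutative ring under +,× but has no multiplicative identity (1 ∉ 53ℤ); it has no zero divisors, but without unity it is not an integral domain
Commutative: Yes
Integral domain: No
Has unity: No

53ℤ (multiples of 53): Commutative=Yes, Unity=No


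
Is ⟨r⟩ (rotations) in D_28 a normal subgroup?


H = ⟨r⟩ (rotations) in D_28
The rotation subgroup ⟨r⟩ has index 2 in D_28, so it is normal

Yes, normal subgroup


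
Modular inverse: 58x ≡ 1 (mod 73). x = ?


Use the extended Euclidean algorithm to write 1 = 58·s + 73·t; then s mod 73 is the inverse.
Euclidean algorithm:
  58 = 0·73 + 58
  73 = 1·58 + 15
  58 = 3·15 + 13
  15 = 1·13 + 2
  13 = 6·2 + 1
  2 = 2·1 + 0
gcd(58,73) = 1
Back-substitution gives: 58·(34) + 73·(-27) = 1
So 58⁻¹ ≡ 34 ≡ 34 (mod 73)
Check: 58 × 34 = 1972 ≡ 1 (mod 73) ✓

58⁻¹ ≡ 34 (mod 73)


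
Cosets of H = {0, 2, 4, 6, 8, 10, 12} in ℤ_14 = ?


H = {0, 2, 4, 6, 8, 10, 12}, |H| = 7
Number of cosets = |G|/|H| = 14/7 = 2
0 + H = {0, 2, 4, 6, 8, 10, 12}
1 + H = {1, 3, 5, 7, 9, 11, 13}

Cosets: 0+H={0,2,4,6,8,10,12}; 1+H={1,3,5,7,9,11,13}


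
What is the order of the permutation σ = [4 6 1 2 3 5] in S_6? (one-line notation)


Cycle decomposition: (1 4 2 6 5 3)
Cycle lengths: 6
Order = lcm(6) = 6

ord(σ) = 6


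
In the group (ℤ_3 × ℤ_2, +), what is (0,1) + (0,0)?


Operation: componentwise addition mod (3, 2)
(0,1) + (0,0) = ((a₁+b₁) mod 3, (a₂+b₂) mod 2) with a = (0,1), b = (0,0)

(0,1) + (0,0) = (0,1)


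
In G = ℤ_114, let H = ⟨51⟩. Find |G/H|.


|⟨51⟩| = n / gcd(51, 114) = 114 / 3 = 38
H is normal (ℤ_114 is abelian).
|G/H| = |G| / |H| = 114 / 38 = 3

|G/H| = 3


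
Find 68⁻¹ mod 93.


Use the extended Euclidean algorithm to write 1 = 68·s + 93·t; then s mod 93 is the inverse.
Euclidean algorithm:
  68 = 0·93 + 68
  93 = 1·68 + 25
  68 = 2·25 + 18
  25 = 1·18 + 7
  18 = 2·7 + 4
  7 = 1·4 + 3
  4 = 1·3 + 1
  3 = 3·1 + 0
gcd(68,93) = 1
Back-substitution gives: 68·(26) + 93·(-19) = 1
So 68⁻¹ ≡ 26 ≡ 26 (mod 93)
Check: 68 × 26 = 1768 ≡ 1 (mod 93) ✓

68⁻¹ ≡ 26 (mod 93)


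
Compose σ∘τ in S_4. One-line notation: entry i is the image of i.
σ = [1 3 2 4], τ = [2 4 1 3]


σ∘τ: apply τ first, then σ
1 →τ 2 →σ 3
2 →τ 4 →σ 4
3 →τ 1 →σ 1
4 →τ 3 →σ 2

σ∘τ = [3 4 1 2]


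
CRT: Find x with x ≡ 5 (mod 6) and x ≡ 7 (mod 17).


m₁ = 6, m₂ = 17, gcd = 1, so CRT applies. M = m₁·m₂ = 102
Let M₁ = M/m₁ = 17, M₂ = M/m₂ = 6
Find y₁ ≡ M₁⁻¹ (mod m₁): 17⁻¹ ≡ 5 (mod 6)
Find y₂ ≡ M₂⁻¹ (mod m₂): 6⁻¹ ≡ 3 (mod 17)
x = a₁·M₁·y₁ + a₂·M₂·y₂ = 5·17·5 + 7·6·3 = 551
Reduce mod 102: x ≡ 41
Check: 41 mod 6 = 5 ✓, 41 mod 17 = 7 ✓

x ≡ 41 (mod 102)


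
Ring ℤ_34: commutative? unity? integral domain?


ℤ_34 is a commutative ring with unity 1; 34 = 2×17 is composite, so 2·17 ≡ 0 gives zero divisors (not an integral domain)
Commutative: Yes
Integral domain: No
Has unity: Yes

ℤ_34: Commutative=Yes, Unity=Yes


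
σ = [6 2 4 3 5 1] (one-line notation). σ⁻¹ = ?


To find σ⁻¹, swap domain and range:
σ(1) = 6 → σ⁻¹(6) = 1
σ(2) = 2 → σ⁻¹(2) = 2
σ(3) = 4 → σ⁻¹(4) = 3
σ(4) = 3 → σ⁻¹(3) = 4
σ(5) = 5 → σ⁻¹(5) = 5
σ(6) = 1 → σ⁻¹(1) = 6

σ⁻¹ = [6 2 4 3 5 1]


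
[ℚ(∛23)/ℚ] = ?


∛23 has minimal polynomial x³ - 23 (irreducible over ℚ since 23 is not a perfect cube)

[ℚ(∛23)/ℚ] = 3


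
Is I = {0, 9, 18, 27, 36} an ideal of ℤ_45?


Check ideal conditions for I = {0, 9, 18, 27, 36} in ℤ_45:
(1) I is an additive subgroup? Yes
(2) For r ∈ ℤ_45 and a ∈ I: r·a ∈ I? Yes

Yes, I is an ideal of ℤ_45


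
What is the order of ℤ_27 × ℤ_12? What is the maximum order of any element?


|ℤ_27 × ℤ_12| = 27 × 12 = 324
Max element order = lcm(27,12) = 108
Cyclic? No (gcd=3)

|ℤ_27×ℤ_12| = 324, max element order = 108


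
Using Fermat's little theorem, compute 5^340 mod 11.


Fermat's little theorem: if p is prime and gcd(a,p)=1, then a^(p-1) ≡ 1 (mod p)
p = 11 is prime, gcd(5,11) = 1
Reduce exponent: 340 mod 10 = 0
So 5^340 ≡ 5^0 (mod 11)
5^0 = 1

5^340 ≡ 1 (mod 11)


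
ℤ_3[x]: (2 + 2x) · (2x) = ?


Expand and collect like terms; reduce coefficients mod 3:
x^0: 2·0 = 0 ≡ 0 (mod 3)
x^1: 2·2 + 2·0 = 4 ≡ 1 (mod 3)
x^2: 2·2 = 4 ≡ 1 (mod 3)
Result: x + x^2

f · g = x + x^2


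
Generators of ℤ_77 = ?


g generates ℤ_n iff gcd(g,n) = 1
Prime factors of 77: 7, 11
Generators are g ∈ {1,...,76} not divisible by any of these primes.
Generators: {1, 2, 3, 4, 5, 6, 8, 9, 10, 12, 13, 15, 16, 17, 18, 19, 20, 23, 24, 25, 26, 27, 29, 30, 31, 32, 34, 36, 37, 38, 39, 40, 41, 43, 45, 46, 47, 48, 50, 51, 52, 53, 54, 57, 58, 59, 60, 61, 62, 64, 65, 67, 68, 69, 71, 72, 73, 74, 75, 76}
Number of generators = φ(77) = 60

Generators of ℤ_77 = {1, 2, 3, 4, 5, 6, 8, 9, 10, 12, 13, 15, 16, 17, 18, 19, 20, 23, 24, 25, 26, 27, 29, 30, 31, 32, 34, 36, 37, 38, 39, 40, 41, 43, 45, 46, 47, 48, 50, 51, 52, 53, 54, 57, 58, 59, 60, 61, 62, 64, 65, 67, 68, 69, 71, 72, 73, 74, 75, 76}


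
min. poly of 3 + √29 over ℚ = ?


Let α = 3 + √29. Then α - 3 = √29, so (α - 3)² = 29, giving α² - 6α - 20 = 0. Degree 2 and α ∉ ℚ, so this is the minimal polynomial.

Minimal polynomial: x² - 6x - 20


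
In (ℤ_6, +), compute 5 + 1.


Operation: addition mod 6
5 + 1 = (a + b) mod 6 with a = 5, b = 1

5 + 1 = 0


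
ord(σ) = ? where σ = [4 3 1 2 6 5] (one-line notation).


Cycle decomposition: (1 4 2 3) (5 6)
Cycle lengths: 4, 2
Order = lcm(4, 2) = 4

ord(σ) = 4


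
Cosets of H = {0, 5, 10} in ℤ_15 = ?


H = {0, 5, 10}, |H| = 3
Number of cosets = |G|/|H| = 15/3 = 5
0 + H = {0, 5, 10}
1 + H = {1, 6, 11}
2 + H = {2, 7, 12}
3 + H = {3, 8, 13}
4 + H = {4, 9, 14}

Cosets: 0+H={0,5,10}; 1+H={1,6,11}; 2+H={2,7,12}; 3+H={3,8,13}; 4+H={4,9,14}


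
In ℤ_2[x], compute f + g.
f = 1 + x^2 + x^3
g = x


Add coefficients mod 2:
x^0: 1 + 0 = 1 (mod 2)
x^1: 0 + 1 = 1 (mod 2)
x^2: 1 + 0 = 1 (mod 2)
x^3: 1 + 0 = 1 (mod 2)
Result: 1 + x + x^2 + x^3

f + g = 1 + x + x^2 + x^3


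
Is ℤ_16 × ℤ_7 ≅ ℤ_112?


Comparing ℤ_16 × ℤ_7 and ℤ_112:
gcd(16,7) = 1, so ℤ_16 × ℤ_7 ≅ ℤ_112 (CRT)

Yes, ℤ_16 × ℤ_7 ≅ ℤ_112


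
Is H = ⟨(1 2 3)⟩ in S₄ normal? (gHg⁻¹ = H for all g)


H = ⟨(1 2 3)⟩ in S₄
(1 4)(1 2 3)(1 4)⁻¹ = (4 2 3) ∉ ⟨(1 2 3)⟩

No, not a normal subgroup


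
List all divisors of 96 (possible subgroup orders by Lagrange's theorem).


Lagrange's theorem: |H| divides |G|
|G| = 96
Divisors of 96: 1, 2, 3, 4, 6, 8, 12, 16, 24, 32, 48, 96

Possible subgroup orders: {1, 2, 3, 4, 6, 8, 12, 16, 24, 32, 48, 96}


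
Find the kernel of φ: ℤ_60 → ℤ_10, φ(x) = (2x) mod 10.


Kernel = preimage of identity
ker(φ) = {x ∈ ℤ_60 : 2x ≡ 0 (mod 10)}. Since 10 | 60, φ is well-defined. The kernel is the cyclic subgroup ⟨5⟩ of ℤ_60 (order 12), i.e. {0, 5, 10, 15, 20, 25, 30, 35, 40, 45, 50, 55}

ker(φ) = {0, 5, 10, 15, 20, 25, 30, 35, 40, 45, 50, 55}


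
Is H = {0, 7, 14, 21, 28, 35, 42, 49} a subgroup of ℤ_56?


Subgroup test for H = {0, 7, 14, 21, 28, 35, 42, 49} in (ℤ_56, +):
(1) 0 ∈ H? Yes
(2) Closure: for all a,b ∈ H, (a+b) mod 56 ∈ H? Yes
(3) Inverses: for all a ∈ H, -a mod 56 ∈ H? Yes

Yes, H is a subgroup of ℤ_56


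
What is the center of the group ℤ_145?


Z(G) = {g ∈ G | gx = xg for all x ∈ G}
ℤ_145 is abelian, so Z(G) = G

Z(ℤ_145) = ℤ_145


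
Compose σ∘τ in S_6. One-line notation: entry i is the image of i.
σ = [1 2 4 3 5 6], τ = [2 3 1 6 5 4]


σ∘τ: apply τ first, then σ
1 →τ 2 →σ 2
2 →τ 3 →σ 4
3 →τ 1 →σ 1
4 →τ 6 →σ 6
5 →τ 5 →σ 5
6 →τ 4 →σ 3

σ∘τ = [2 4 1 6 5 3]


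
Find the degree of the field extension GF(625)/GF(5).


GF(625) = GF(5^4), so the extension degree is 4

[GF(625)/GF(5)] = 4


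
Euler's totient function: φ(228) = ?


Factor n: 228 = 2^2 × 3 × 19
φ(n) = n · ∏(1 - 1/p) over distinct primes p | n
φ(228) = 228 · (1 - 1/2) · (1 - 1/3) · (1 - 1/19) = 72

φ(228) = 72


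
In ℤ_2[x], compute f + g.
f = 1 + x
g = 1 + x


Add coefficients mod 2:
x^0: 1 + 1 = 0 (mod 2)
x^1: 1 + 1 = 0 (mod 2)
Result: 0

f + g = 0


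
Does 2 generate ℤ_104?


g generates ℤ_n iff gcd(g, n) = 1
gcd(2, 104) = 2
Since gcd = 2 ≠ 1, ⟨2⟩ has order 52 < 104, so 2 is not a generator.

No, 2 does not generate ℤ_104


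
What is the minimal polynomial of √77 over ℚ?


√77 satisfies x² - 77 = 0, irreducible over ℚ since 77 is squarefree

Minimal polynomial: x² - 77


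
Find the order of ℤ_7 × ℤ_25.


|A × B| = |A| · |B|
|ℤ_7 × ℤ_25| = 7 × 25 = 175

|ℤ_7 × ℤ_25| = 175


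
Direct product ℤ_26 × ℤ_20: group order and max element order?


|ℤ_26 × ℤ_20| = 26 × 20 = 520
Max element order = lcm(26,20) = 260
Cyclic? No (gcd=2)

|ℤ_26×ℤ_20| = 520, max element order = 260


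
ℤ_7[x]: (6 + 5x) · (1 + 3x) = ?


Expand and collect like terms; reduce coefficients mod 7:
x^0: 6·1 = 6 ≡ 6 (mod 7)
x^1: 6·3 + 5·1 = 23 ≡ 2 (mod 7)
x^2: 5·3 = 15 ≡ 1 (mod 7)
Result: 6 + 2x + x^2

f · g = 6 + 2x + x^2


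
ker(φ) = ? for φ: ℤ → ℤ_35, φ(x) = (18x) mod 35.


Kernel = preimage of identity
ker(φ) = {x ∈ ℤ : 18x ≡ 0 (mod 35)}. gcd(18,35) = 1, so 18x ≡ 0 (mod 35) ⟺ x ≡ 0 (mod 35/1 = 35). Hence ker(φ) = 35ℤ

ker(φ) = 35ℤ


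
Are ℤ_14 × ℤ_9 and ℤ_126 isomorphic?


Comparing ℤ_14 × ℤ_9 and ℤ_126:
gcd(14,9) = 1, so ℤ_14 × ℤ_9 ≅ ℤ_126 (CRT)

Yes, ℤ_14 × ℤ_9 ≅ ℤ_126


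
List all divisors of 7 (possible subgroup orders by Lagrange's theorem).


Lagrange's theorem: |H| divides |G|
|G| = 7
Divisors of 7: 1, 7

Possible subgroup orders: {1, 7}


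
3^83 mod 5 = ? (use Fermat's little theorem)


Fermat's little theorem: if p is prime and gcd(a,p)=1, then a^(p-1) ≡ 1 (mod p)
p = 5 is prime, gcd(3,5) = 1
Reduce exponent: 83 mod 4 = 3
So 3^83 ≡ 3^3 (mod 5)
3^3 mod 5 = 2

3^83 ≡ 2 (mod 5)


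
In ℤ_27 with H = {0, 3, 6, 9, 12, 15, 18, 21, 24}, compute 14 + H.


14 + H = {14 + h (mod 27) : h ∈ H}
14+0=14, 14+3=17, 14+6=20, 14+9=23, 14+12=26, 14+15=2, 14+18=5, 14+21=8, 14+24=11
14 + H = {2, 5, 8, 11, 14, 17, 20, 23, 26} = 2 + H

14 + H = {2, 5, 8, 11, 14, 17, 20, 23, 26}


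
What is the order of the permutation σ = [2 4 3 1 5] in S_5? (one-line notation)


Cycle decomposition: (1 2 4)
Cycle lengths: 3
Order = lcm(3) = 3

ord(σ) = 3


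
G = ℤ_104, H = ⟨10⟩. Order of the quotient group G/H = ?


|⟨10⟩| = n / gcd(10, 104) = 104 / 2 = 52
H is normal (ℤ_104 is abelian).
|G/H| = |G| / |H| = 104 / 52 = 2

|G/H| = 2


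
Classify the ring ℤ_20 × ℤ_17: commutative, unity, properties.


Direct product ring; commutative with unity (1,1); but (1,0)·(0,1) = (0,0) gives zero divisors, so not an integral domain
Commutative: Yes
Integral domain: No
Has unity: Yes

ℤ_20 × ℤ_17: Commutative=Yes, Unity=Yes


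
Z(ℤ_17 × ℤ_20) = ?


Z(G) = {g ∈ G | gx = xg for all x ∈ G}
Direct product of abelian groups is abelian, so Z(G) = G

Z(ℤ_17 × ℤ_20) = ℤ_17 × ℤ_20


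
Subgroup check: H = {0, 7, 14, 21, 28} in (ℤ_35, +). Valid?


Subgroup test for H = {0, 7, 14, 21, 28} in (ℤ_35, +):
(1) 0 ∈ H? Yes
(2) Closure: for all a,b ∈ H, (a+b) mod 35 ∈ H? Yes
(3) Inverses: for all a ∈ H, -a mod 35 ∈ H? Yes

Yes, H is a subgroup of ℤ_35


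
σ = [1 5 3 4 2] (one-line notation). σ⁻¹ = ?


To find σ⁻¹, swap domain and range:
σ(1) = 1 → σ⁻¹(1) = 1
σ(2) = 5 → σ⁻¹(5) = 2
σ(3) = 3 → σ⁻¹(3) = 3
σ(4) = 4 → σ⁻¹(4) = 4
σ(5) = 2 → σ⁻¹(2) = 5

σ⁻¹ = [1 5 3 4 2]


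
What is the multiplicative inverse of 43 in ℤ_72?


Use the extended Euclidean algorithm to write 1 = 43·s + 72·t; then s mod 72 is the inverse.
Euclidean algorithm:
  43 = 0·72 + 43
  72 = 1·43 + 29
  43 = 1·29 + 14
  29 = 2·14 + 1
  14 = 14·1 + 0
gcd(43,72) = 1
Back-substitution gives: 43·(-5) + 72·(3) = 1
So 43⁻¹ ≡ -5 ≡ 67 (mod 72)
Check: 43 × 67 = 2881 ≡ 1 (mod 72) ✓

43⁻¹ ≡ 67 (mod 72)


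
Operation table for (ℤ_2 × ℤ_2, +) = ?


Elements: {(0,0), (0,1), (1,0), (1,1)}
Operation: componentwise addition mod (2, 2)
Entry (a, b) = ((a₁+b₁) mod 2, (a₂+b₂) mod 2)

Cayley table:
      | (0,0) | (0,1) | (1,0) | (1,1)
(0,0) | (0,0) | (0,1) | (1,0) | (1,1)
(0,1) | (0,1) | (0,0) | (1,1) | (1,0)
(1,0) | (1,0) | (1,1) | (0,0) | (0,1)
(1,1) | (1,1) | (1,0) | (0,1) | (0,0)


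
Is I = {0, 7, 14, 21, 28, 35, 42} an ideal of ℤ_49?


Check ideal conditions for I = {0, 7, 14, 21, 28, 35, 42} in ℤ_49:
(1) I is an additive subgroup? Yes
(2) For r ∈ ℤ_49 and a ∈ I: r·a ∈ I? Yes

Yes, I is an ideal of ℤ_49


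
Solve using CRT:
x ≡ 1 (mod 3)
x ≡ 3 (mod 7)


m₁ = 3, m₂ = 7, gcd = 1, so CRT applies. M = m₁·m₂ = 21
Let M₁ = M/m₁ = 7, M₂ = M/m₂ = 3
Find y₁ ≡ M₁⁻¹ (mod m₁): 7⁻¹ ≡ 1 (mod 3)
Find y₂ ≡ M₂⁻¹ (mod m₂): 3⁻¹ ≡ 5 (mod 7)
x = a₁·M₁·y₁ + a₂·M₂·y₂ = 1·7·1 + 3·3·5 = 52
Reduce mod 21: x ≡ 10
Check: 10 mod 3 = 1 ✓, 10 mod 7 = 3 ✓

x ≡ 10 (mod 21)


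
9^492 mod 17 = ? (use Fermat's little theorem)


Fermat's little theorem: if p is prime and gcd(a,p)=1, then a^(p-1) ≡ 1 (mod p)
p = 17 is prime, gcd(9,17) = 1
Reduce exponent: 492 mod 16 = 12
So 9^492 ≡ 9^12 (mod 17)
9^12 mod 17 = 16

9^492 ≡ 16 (mod 17)


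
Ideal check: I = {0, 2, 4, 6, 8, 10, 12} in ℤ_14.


Check ideal conditions for I = {0, 2, 4, 6, 8, 10, 12} in ℤ_14:
(1) I is an additive subgroup? Yes
(2) For r ∈ ℤ_14 and a ∈ I: r·a ∈ I? Yes

Yes, I is an ideal of ℤ_14


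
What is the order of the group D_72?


|D_n| = 2n (n rotations and n reflections)
|D_72| = 2×72 = 144

|D_72| = 144


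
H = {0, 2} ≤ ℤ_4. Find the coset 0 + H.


0 + H = {0 + h (mod 4) : h ∈ H}
0+0=0, 0+2=2

0 + H = {0, 2}


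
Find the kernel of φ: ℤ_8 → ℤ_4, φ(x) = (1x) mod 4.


Kernel = preimage of identity
ker(φ) = {x ∈ ℤ_8 : 1x ≡ 0 (mod 4)}. Since 4 | 8, φ is well-defined. The kernel is the cyclic subgroup ⟨4⟩ of ℤ_8 (order 2), i.e. {0, 4}

ker(φ) = {0, 4}


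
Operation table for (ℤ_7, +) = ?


Elements: {0, 1, 2, 3, 4, 5, 6}
Operation: addition mod 7
Entry (a, b) = (a + b) mod 7

Cayley table:
  | 0 | 1 | 2 | 3 | 4 | 5 | 6
0 | 0 | 1 | 2 | 3 | 4 | 5 | 6
1 | 1 | 2 | 3 | 4 | 5 | 6 | 0
2 | 2 | 3 | 4 | 5 | 6 | 0 | 1
3 | 3 | 4 | 5 | 6 | 0 | 1 | 2
4 | 4 | 5 | 6 | 0 | 1 | 2 | 3
5 | 5 | 6 | 0 | 1 | 2 | 3 | 4
6 | 6 | 0 | 1 | 2 | 3 | 4 | 5


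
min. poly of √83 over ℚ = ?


√83 satisfies x² - 83 = 0, irreducible over ℚ since 83 is squarefree

Minimal polynomial: x² - 83


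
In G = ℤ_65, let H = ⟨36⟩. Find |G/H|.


|⟨36⟩| = n / gcd(36, 65) = 65 / 1 = 65
H is normal (ℤ_65 is abelian).
|G/H| = |G| / |H| = 65 / 65 = 1

|G/H| = 1


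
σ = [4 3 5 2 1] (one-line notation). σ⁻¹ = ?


To find σ⁻¹, swap domain and range:
σ(1) = 4 → σ⁻¹(4) = 1
σ(2) = 3 → σ⁻¹(3) = 2
σ(3) = 5 → σ⁻¹(5) = 3
σ(4) = 2 → σ⁻¹(2) = 4
σ(5) = 1 → σ⁻¹(1) = 5

σ⁻¹ = [5 4 2 1 3]


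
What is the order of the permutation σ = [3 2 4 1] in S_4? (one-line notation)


Cycle decomposition: (1 3 4)
Cycle lengths: 3
Order = lcm(3) = 3

ord(σ) = 3


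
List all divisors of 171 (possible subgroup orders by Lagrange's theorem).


Lagrange's theorem: |H| divides |G|
|G| = 171
Divisors of 171: 1, 3, 9, 19, 57, 171

Possible subgroup orders: {1, 3, 9, 19, 57, 171}


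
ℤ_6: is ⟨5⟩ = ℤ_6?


g generates ℤ_n iff gcd(g, n) = 1
gcd(5, 6) = 1
Since gcd = 1, 5 is a generator.

Yes, 5 generates ℤ_6


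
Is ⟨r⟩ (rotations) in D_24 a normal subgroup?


H = ⟨r⟩ (rotations) in D_24
The rotation subgroup ⟨r⟩ has index 2 in D_24, so it is normal

Yes, normal subgroup


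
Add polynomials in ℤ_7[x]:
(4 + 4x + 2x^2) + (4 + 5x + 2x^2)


Add coefficients mod 7:
x^0: 4 + 4 = 1 (mod 7)
x^1: 4 + 5 = 2 (mod 7)
x^2: 2 + 2 = 4 (mod 7)
Result: 1 + 2x + 4x^2

f + g = 1 + 2x + 4x^2


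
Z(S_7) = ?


Z(G) = {g ∈ G | gx = xg for all x ∈ G}
S_n is non-abelian for n ≥ 3; Z(S_7) is trivial

Z(S_7) = {e}


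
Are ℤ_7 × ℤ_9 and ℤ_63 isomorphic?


Comparing ℤ_7 × ℤ_9 and ℤ_63:
gcd(7,9) = 1, so ℤ_7 × ℤ_9 ≅ ℤ_63 (CRT)

Yes, ℤ_7 × ℤ_9 ≅ ℤ_63


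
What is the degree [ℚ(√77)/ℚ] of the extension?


√77 has minimal polynomial x² - 77 (irreducible over ℚ since 77 is squarefree)

[ℚ(√77)/ℚ] = 2


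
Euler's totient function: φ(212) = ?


Factor n: 212 = 2^2 × 53
φ(n) = n · ∏(1 - 1/p) over distinct primes p | n
φ(212) = 212 · (1 - 1/2) · (1 - 1/53) = 104

φ(212) = 104


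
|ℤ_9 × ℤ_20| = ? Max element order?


|ℤ_9 × ℤ_20| = 9 × 20 = 180
Max element order = lcm(9,20) = 180
Cyclic? Yes (gcd=1)

|ℤ_9×ℤ_20| = 180, max element order = 180


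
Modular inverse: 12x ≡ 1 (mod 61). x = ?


Use the extended Euclidean algorithm to write 1 = 12·s + 61·t; then s mod 61 is the inverse.
Euclidean algorithm:
  12 = 0·61 + 12
  61 = 5·12 + 1
  12 = 12·1 + 0
gcd(12,61) = 1
Back-substitution gives: 12·(-5) + 61·(1) = 1
So 12⁻¹ ≡ -5 ≡ 56 (mod 61)
Check: 12 × 56 = 672 ≡ 1 (mod 61) ✓

12⁻¹ ≡ 56 (mod 61)


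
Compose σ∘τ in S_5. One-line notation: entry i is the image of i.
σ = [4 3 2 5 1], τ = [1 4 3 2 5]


σ∘τ: apply τ first, then σ
1 →τ 1 →σ 4
2 →τ 4 →σ 5
3 →τ 3 →σ 2
4 →τ 2 →σ 3
5 →τ 5 →σ 1

σ∘τ = [4 5 2 3 1]


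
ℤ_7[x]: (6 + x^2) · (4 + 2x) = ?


Expand and collect like terms; reduce coefficients mod 7:
x^0: 6·4 = 24 ≡ 3 (mod 7)
x^1: 6·2 + 0·4 = 12 ≡ 5 (mod 7)
x^2: 0·2 + 1·4 = 4 ≡ 4 (mod 7)
x^3: 1·2 = 2 ≡ 2 (mod 7)
Result: 3 + 5x + 4x^2 + 2x^3

f · g = 3 + 5x + 4x^2 + 2x^3


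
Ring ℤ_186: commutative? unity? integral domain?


ℤ_186 is a commutative ring with unity 1; 186 = 2×93 is composite, so 2·93 ≡ 0 gives zero divisors (not an integral domain)
Commutative: Yes
Integral domain: No
Has unity: Yes

ℤ_186: Commutative=Yes, Unity=Yes


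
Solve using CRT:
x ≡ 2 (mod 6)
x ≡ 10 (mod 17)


m₁ = 6, m₂ = 17, gcd = 1, so CRT applies. M = m₁·m₂ = 102
Let M₁ = M/m₁ = 17, M₂ = M/m₂ = 6
Find y₁ ≡ M₁⁻¹ (mod m₁): 17⁻¹ ≡ 5 (mod 6)
Find y₂ ≡ M₂⁻¹ (mod m₂): 6⁻¹ ≡ 3 (mod 17)
x = a₁·M₁·y₁ + a₂·M₂·y₂ = 2·17·5 + 10·6·3 = 350
Reduce mod 102: x ≡ 44
Check: 44 mod 6 = 2 ✓, 44 mod 17 = 10 ✓

x ≡ 44 (mod 102)


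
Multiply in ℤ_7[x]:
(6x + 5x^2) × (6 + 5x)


Expand and collect like terms; reduce coefficients mod 7:
x^0: 0·6 = 0 ≡ 0 (mod 7)
x^1: 0·5 + 6·6 = 36 ≡ 1 (mod 7)
x^2: 6·5 + 5·6 = 60 ≡ 4 (mod 7)
x^3: 5·5 = 25 ≡ 4 (mod 7)
Result: x + 4x^2 + 4x^3

f · g = x + 4x^2 + 4x^3


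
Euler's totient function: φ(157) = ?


Factor n: 157 = 157
φ(n) = n · ∏(1 - 1/p) over distinct primes p | n
φ(157) = 157 · (1 - 1/157) = 156

φ(157) = 156


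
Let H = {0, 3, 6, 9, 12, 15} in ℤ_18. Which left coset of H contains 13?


13 + H = {13 + h (mod 18) : h ∈ H}
13+0=13, 13+3=16, 13+6=1, 13+9=4, 13+12=7, 13+15=10
13 + H = {1, 4, 7, 10, 13, 16} = 1 + H

13 + H = {1, 4, 7, 10, 13, 16}


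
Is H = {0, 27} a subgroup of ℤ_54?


Subgroup test for H = {0, 27} in (ℤ_54, +):
(1) 0 ∈ H? Yes
(2) Closure: for all a,b ∈ H, (a+b) mod 54 ∈ H? Yes
(3) Inverses: for all a ∈ H, -a mod 54 ∈ H? Yes

Yes, H is a subgroup of ℤ_54


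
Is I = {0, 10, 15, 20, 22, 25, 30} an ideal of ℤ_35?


Check ideal conditions for I = {0, 10, 15, 20, 22, 25, 30} in ℤ_35:
(1) I is an additive subgroup? No
(2) For r ∈ ℤ_35 and a ∈ I: r·a ∈ I? No  [counterexample: r=2, a=20, r·a mod 35 = 5 ∉ I]

No, I is not an ideal of ℤ_35


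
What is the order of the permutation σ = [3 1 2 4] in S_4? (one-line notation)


Cycle decomposition: (1 3 2)
Cycle lengths: 3
Order = lcm(3) = 3

ord(σ) = 3


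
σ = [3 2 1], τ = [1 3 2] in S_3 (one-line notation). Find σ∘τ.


σ∘τ: apply τ first, then σ
1 →τ 1 →σ 3
2 →τ 3 →σ 1
3 →τ 2 →σ 2

σ∘τ = [3 1 2]


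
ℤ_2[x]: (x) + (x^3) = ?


Add coefficients mod 2:
x^0: 0 + 0 = 0 (mod 2)
x^1: 1 + 0 = 1 (mod 2)
x^2: 0 + 0 = 0 (mod 2)
x^3: 0 + 1 = 1 (mod 2)
Result: x + x^3

f + g = x + x^3


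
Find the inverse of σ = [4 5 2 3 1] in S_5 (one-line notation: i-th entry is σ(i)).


To find σ⁻¹, swap domain and range:
σ(1) = 4 → σ⁻¹(4) = 1
σ(2) = 5 → σ⁻¹(5) = 2
σ(3) = 2 → σ⁻¹(2) = 3
σ(4) = 3 → σ⁻¹(3) = 4
σ(5) = 1 → σ⁻¹(1) = 5

σ⁻¹ = [5 3 4 1 2]


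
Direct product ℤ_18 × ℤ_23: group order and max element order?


|ℤ_18 × ℤ_23| = 18 × 23 = 414
Max element order = lcm(18,23) = 414
Cyclic? Yes (gcd=1)

|ℤ_18×ℤ_23| = 414, max element order = 414


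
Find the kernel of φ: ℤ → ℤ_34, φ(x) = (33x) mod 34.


Kernel = preimage of identity
ker(φ) = {x ∈ ℤ : 33x ≡ 0 (mod 34)}. gcd(33,34) = 1, so 33x ≡ 0 (mod 34) ⟺ x ≡ 0 (mod 34/1 = 34). Hence ker(φ) = 34ℤ

ker(φ) = 34ℤ


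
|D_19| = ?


|D_n| = 2n (n rotations and n reflections)
|D_19| = 2×19 = 38

|D_19| = 38


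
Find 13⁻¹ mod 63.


Use the extended Euclidean algorithm to write 1 = 13·s + 63·t; then s mod 63 is the inverse.
Euclidean algorithm:
  13 = 0·63 + 13
  63 = 4·13 + 11
  13 = 1·11 + 2
  11 = 5·2 + 1
  2 = 2·1 + 0
gcd(13,63) = 1
Back-substitution gives: 13·(-29) + 63·(6) = 1
So 13⁻¹ ≡ -29 ≡ 34 (mod 63)
Check: 13 × 34 = 442 ≡ 1 (mod 63) ✓

13⁻¹ ≡ 34 (mod 63)


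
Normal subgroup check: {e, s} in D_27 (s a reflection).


H = {e, s} in D_27 (s a reflection)
r·s·r⁻¹ = sr⁻² ≠ s for n ≥ 3, so {e, s} is not closed under conjugation

No, not a normal subgroup


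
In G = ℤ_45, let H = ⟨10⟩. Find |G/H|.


|⟨10⟩| = n / gcd(10, 45) = 45 / 5 = 9
H is normal (ℤ_45 is abelian).
|G/H| = |G| / |H| = 45 / 9 = 5

|G/H| = 5


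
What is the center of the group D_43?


Z(G) = {g ∈ G | gx = xg for all x ∈ G}
For odd n, Z(D_n) = {e}: no nontrivial rotation commutes with all reflections

Z(D_43) = {e}


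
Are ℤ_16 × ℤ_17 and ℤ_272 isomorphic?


Comparing ℤ_16 × ℤ_17 and ℤ_272:
gcd(16,17) = 1, so ℤ_16 × ℤ_17 ≅ ℤ_272 (CRT)

Yes, ℤ_16 × ℤ_17 ≅ ℤ_272


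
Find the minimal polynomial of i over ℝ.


i satisfies x² + 1 = 0, irreducible over ℝ

Minimal polynomial: x² + 1


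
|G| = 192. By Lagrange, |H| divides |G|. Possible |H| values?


Lagrange's theorem: |H| divides |G|
|G| = 192
Divisors of 192: 1, 2, 3, 4, 6, 8, 12, 16, 24, 32, 48, 64, 96, 192

Possible subgroup orders: {1, 2, 3, 4, 6, 8, 12, 16, 24, 32, 48, 64, 96, 192}


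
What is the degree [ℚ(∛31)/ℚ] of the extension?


∛31 has minimal polynomial x³ - 31 (irreducible over ℚ since 31 is not a perfect cube)

[ℚ(∛31)/ℚ] = 3


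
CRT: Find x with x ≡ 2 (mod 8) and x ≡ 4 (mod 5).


m₁ = 8, m₂ = 5, gcd = 1, so CRT applies. M = m₁·m₂ = 40
Let M₁ = M/m₁ = 5, M₂ = M/m₂ = 8
Find y₁ ≡ M₁⁻¹ (mod m₁): 5⁻¹ ≡ 5 (mod 8)
Find y₂ ≡ M₂⁻¹ (mod m₂): 8⁻¹ ≡ 2 (mod 5)
x = a₁·M₁·y₁ + a₂·M₂·y₂ = 2·5·5 + 4·8·2 = 114
Reduce mod 40: x ≡ 34
Check: 34 mod 8 = 2 ✓, 34 mod 5 = 4 ✓

x ≡ 34 (mod 40)


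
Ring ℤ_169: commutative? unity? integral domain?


ℤ_169 is a commutative ring with unity 1; 169 = 13×13 is composite, so 13·13 ≡ 0 gives zero divisors (not an integral domain)
Commutative: Yes
Integral domain: No
Has unity: Yes

ℤ_169: Commutative=Yes, Unity=Yes


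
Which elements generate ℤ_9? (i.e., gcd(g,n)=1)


g generates ℤ_n iff gcd(g,n) = 1
Checking each g ∈ {1,...,8}:
gcd(1,9) = 1
gcd(2,9) = 1
gcd(3,9) = 3
gcd(4,9) = 1
gcd(5,9) = 1
gcd(6,9) = 3
gcd(7,9) = 1
gcd(8,9) = 1
Generators: {1, 2, 4, 5, 7, 8}
Number of generators = φ(9) = 6

Generators of ℤ_9 = {1, 2, 4, 5, 7, 8}


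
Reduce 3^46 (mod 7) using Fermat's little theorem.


Fermat's little theorem: if p is prime and gcd(a,p)=1, then a^(p-1) ≡ 1 (mod p)
p = 7 is prime, gcd(3,7) = 1
Reduce exponent: 46 mod 6 = 4
So 3^46 ≡ 3^4 (mod 7)
3^4 mod 7 = 4

3^46 ≡ 4 (mod 7)


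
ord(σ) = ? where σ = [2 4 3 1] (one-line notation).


Cycle decomposition: (1 2 4)
Cycle lengths: 3
Order = lcm(3) = 3

ord(σ) = 3


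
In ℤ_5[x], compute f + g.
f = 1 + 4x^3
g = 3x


Add coefficients mod 5:
x^0: 1 + 0 = 1 (mod 5)
x^1: 0 + 3 = 3 (mod 5)
x^2: 0 + 0 = 0 (mod 5)
x^3: 4 + 0 = 4 (mod 5)
Result: 1 + 3x + 4x^3

f + g = 1 + 3x + 4x^3


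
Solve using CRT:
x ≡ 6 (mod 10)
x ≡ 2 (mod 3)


m₁ = 10, m₂ = 3, gcd = 1, so CRT applies. M = m₁·m₂ = 30
Let M₁ = M/m₁ = 3, M₂ = M/m₂ = 10
Find y₁ ≡ M₁⁻¹ (mod m₁): 3⁻¹ ≡ 7 (mod 10)
Find y₂ ≡ M₂⁻¹ (mod m₂): 10⁻¹ ≡ 1 (mod 3)
x = a₁·M₁·y₁ + a₂·M₂·y₂ = 6·3·7 + 2·10·1 = 146
Reduce mod 30: x ≡ 26
Check: 26 mod 10 = 6 ✓, 26 mod 3 = 2 ✓

x ≡ 26 (mod 30)


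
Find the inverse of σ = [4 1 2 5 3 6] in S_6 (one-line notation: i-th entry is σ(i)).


To find σ⁻¹, swap domain and range:
σ(1) = 4 → σ⁻¹(4) = 1
σ(2) = 1 → σ⁻¹(1) = 2
σ(3) = 2 → σ⁻¹(2) = 3
σ(4) = 5 → σ⁻¹(5) = 4
σ(5) = 3 → σ⁻¹(3) = 5
σ(6) = 6 → σ⁻¹(6) = 6

σ⁻¹ = [2 3 5 1 4 6]


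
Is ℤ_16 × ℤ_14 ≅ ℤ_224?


Comparing ℤ_16 × ℤ_14 and ℤ_224:
gcd(16,14) = 2 ≠ 1. Max element order in ℤ_16×ℤ_14 is lcm(16,14) = 112 < 224, so it has no element of order 224

No, ℤ_16 × ℤ_14 ≇ ℤ_224


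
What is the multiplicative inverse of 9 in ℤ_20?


Use the extended Euclidean algorithm to write 1 = 9·s + 20·t; then s mod 20 is the inverse.
Euclidean algorithm:
  9 = 0·20 + 9
  20 = 2·9 + 2
  9 = 4·2 + 1
  2 = 2·1 + 0
gcd(9,20) = 1
Back-substitution gives: 9·(9) + 20·(-4) = 1
So 9⁻¹ ≡ 9 ≡ 9 (mod 20)
Check: 9 × 9 = 81 ≡ 1 (mod 20) ✓

9⁻¹ ≡ 9 (mod 20)


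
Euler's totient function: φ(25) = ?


φ(n) = count of k ∈ {1,...,n} with gcd(k,n)=1
Coprimes to 25: {1, 2, 3, 4, 6, 7, 8, 9, 11, 12, 13, 14, 16, 17, 18, 19, 21, 22, 23, 24}
Count: 20

φ(25) = 20


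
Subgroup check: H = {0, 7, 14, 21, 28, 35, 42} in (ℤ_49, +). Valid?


Subgroup test for H = {0, 7, 14, 21, 28, 35, 42} in (ℤ_49, +):
(1) 0 ∈ H? Yes
(2) Closure: for all a,b ∈ H, (a+b) mod 49 ∈ H? Yes
(3) Inverses: for all a ∈ H, -a mod 49 ∈ H? Yes

Yes, H is a subgroup of ℤ_49


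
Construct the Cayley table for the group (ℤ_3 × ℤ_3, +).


Elements: {(0,0), (0,1), (0,2), (1,0), (1,1), (1,2), (2,0), (2,1), (2,2)}
Operation: componentwise addition mod (3, 3)
Entry (a, b) = ((a₁+b₁) mod 3, (a₂+b₂) mod 3)

Cayley table:
      | (0,0) | (0,1) | (0,2) | (1,0) | (1,1) | (1,2) | (2,0) | (2,1) | (2,2)
(0,0) | (0,0) | (0,1) | (0,2) | (1,0) | (1,1) | (1,2) | (2,0) | (2,1) | (2,2)
(0,1) | (0,1) | (0,2) | (0,0) | (1,1) | (1,2) | (1,0) | (2,1) | (2,2) | (2,0)
(0,2) | (0,2) | (0,0) | (0,1) | (1,2) | (1,0) | (1,1) | (2,2) | (2,0) | (2,1)
(1,0) | (1,0) | (1,1) | (1,2) | (2,0) | (2,1) | (2,2) | (0,0) | (0,1) | (0,2)
(1,1) | (1,1) | (1,2) | (1,0) | (2,1) | (2,2) | (2,0) | (0,1) | (0,2) | (0,0)
(1,2) | (1,2) | (1,0) | (1,1) | (2,2) | (2,0) | (2,1) | (0,2) | (0,0) | (0,1)
(2,0) | (2,0) | (2,1) | (2,2) | (0,0) | (0,1) | (0,2) | (1,0) | (1,1) | (1,2)
(2,1) | (2,1) | (2,2) | (2,0) | (0,1) | (0,2) | (0,0) | (1,1) | (1,2) | (1,0)
(2,2) | (2,2) | (2,0) | (2,1) | (0,2) | (0,0) | (0,1) | (1,2) | (1,0) | (1,1)


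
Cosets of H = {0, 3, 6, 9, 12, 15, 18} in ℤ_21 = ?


H = {0, 3, 6, 9, 12, 15, 18}, |H| = 7
Number of cosets = |G|/|H| = 21/7 = 3
0 + H = {0, 3, 6, 9, 12, 15, 18}
1 + H = {1, 4, 7, 10, 13, 16, 19}
2 + H = {2, 5, 8, 11, 14, 17, 20}

Cosets: 0+H={0,3,6,9,12,15,18}; 1+H={1,4,7,10,13,16,19}; 2+H={2,5,8,11,14,17,20}


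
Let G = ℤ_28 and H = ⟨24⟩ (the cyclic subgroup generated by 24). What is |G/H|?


|⟨24⟩| = n / gcd(24, 28) = 28 / 4 = 7
H is normal (ℤ_28 is abelian).
|G/H| = |G| / |H| = 28 / 7 = 4

|G/H| = 4


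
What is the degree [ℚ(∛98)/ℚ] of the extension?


∛98 has minimal polynomial x³ - 98 (irreducible over ℚ since 98 is not a perfect cube)

[ℚ(∛98)/ℚ] = 3


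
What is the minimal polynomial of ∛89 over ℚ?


∛89 satisfies x³ - 89 = 0, irreducible over ℚ (no rational root; 89 is not a perfect cube)

Minimal polynomial: x³ - 89


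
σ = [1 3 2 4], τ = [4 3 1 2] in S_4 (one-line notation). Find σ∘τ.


σ∘τ: apply τ first, then σ
1 →τ 4 →σ 4
2 →τ 3 →σ 2
3 →τ 1 →σ 1
4 →τ 2 →σ 3

σ∘τ = [4 2 1 3]


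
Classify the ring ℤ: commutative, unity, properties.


integers form a commutative ring with unity 1; no zero divisors
Commutative: Yes
Integral domain: Yes
Has unity: Yes

ℤ: Commutative=Yes, Unity=Yes


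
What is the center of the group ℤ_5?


Z(G) = {g ∈ G | gx = xg for all x ∈ G}
ℤ_5 is abelian, so Z(G) = G

Z(ℤ_5) = ℤ_5


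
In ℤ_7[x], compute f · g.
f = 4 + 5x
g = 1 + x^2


Expand and collect like terms; reduce coefficients mod 7:
x^0: 4·1 = 4 ≡ 4 (mod 7)
x^1: 4·0 + 5·1 = 5 ≡ 5 (mod 7)
x^2: 4·1 + 5·0 = 4 ≡ 4 (mod 7)
x^3: 5·1 = 5 ≡ 5 (mod 7)
Result: 4 + 5x + 4x^2 + 5x^3

f · g = 4 + 5x + 4x^2 + 5x^3


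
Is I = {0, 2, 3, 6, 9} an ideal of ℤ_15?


Check ideal conditions for I = {0, 2, 3, 6, 9} in ℤ_15:
(1) I is an additive subgroup? No
(2) For r ∈ ℤ_15 and a ∈ I: r·a ∈ I? No  [counterexample: r=2, a=2, r·a mod 15 = 4 ∉ I]

No, I is not an ideal of ℤ_15


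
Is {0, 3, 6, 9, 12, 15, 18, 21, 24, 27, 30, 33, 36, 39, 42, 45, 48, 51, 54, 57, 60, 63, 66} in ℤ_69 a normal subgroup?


H = {0, 3, 6, 9, 12, 15, 18, 21, 24, 27, 30, 33, 36, 39, 42, 45, 48, 51, 54, 57, 60, 63, 66} in ℤ_69
ℤ_69 is abelian; every subgroup of an abelian group is normal

Yes, normal subgroup


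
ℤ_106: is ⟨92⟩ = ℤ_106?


g generates ℤ_n iff gcd(g, n) = 1
gcd(92, 106) = 2
Since gcd = 2 ≠ 1, ⟨92⟩ has order 53 < 106, so 92 is not a generator.

No, 92 does not generate ℤ_106


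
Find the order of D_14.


|D_n| = 2n (n rotations and n reflections)
|D_14| = 2×14 = 28

|D_14| = 28


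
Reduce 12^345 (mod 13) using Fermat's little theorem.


Fermat's little theorem: if p is prime and gcd(a,p)=1, then a^(p-1) ≡ 1 (mod p)
p = 13 is prime, gcd(12,13) = 1
Reduce exponent: 345 mod 12 = 9
So 12^345 ≡ 12^9 (mod 13)
12^9 mod 13 = 12

12^345 ≡ 12 (mod 13)


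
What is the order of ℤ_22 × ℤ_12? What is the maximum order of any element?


|ℤ_22 × ℤ_12| = 22 × 12 = 264
Max element order = lcm(22,12) = 132
Cyclic? No (gcd=2)

|ℤ_22×ℤ_12| = 264, max element order = 132


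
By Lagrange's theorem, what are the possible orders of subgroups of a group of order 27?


Lagrange's theorem: |H| divides |G|
|G| = 27
Divisors of 27: 1, 3, 9, 27

Possible subgroup orders: {1, 3, 9, 27}


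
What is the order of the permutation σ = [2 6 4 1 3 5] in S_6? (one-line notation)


Cycle decomposition: (1 2 6 5 3 4)
Cycle lengths: 6
Order = lcm(6) = 6

ord(σ) = 6


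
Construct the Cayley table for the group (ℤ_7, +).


Elements: {0, 1, 2, 3, 4, 5, 6}
Operation: addition mod 7
Entry (a, b) = (a + b) mod 7

Cayley table:
  | 0 | 1 | 2 | 3 | 4 | 5 | 6
0 | 0 | 1 | 2 | 3 | 4 | 5 | 6
1 | 1 | 2 | 3 | 4 | 5 | 6 | 0
2 | 2 | 3 | 4 | 5 | 6 | 0 | 1
3 | 3 | 4 | 5 | 6 | 0 | 1 | 2
4 | 4 | 5 | 6 | 0 | 1 | 2 | 3
5 | 5 | 6 | 0 | 1 | 2 | 3 | 4
6 | 6 | 0 | 1 | 2 | 3 | 4 | 5


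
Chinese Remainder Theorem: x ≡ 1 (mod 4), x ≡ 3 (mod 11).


m₁ = 4, m₂ = 11, gcd = 1, so CRT applies. M = m₁·m₂ = 44
Let M₁ = M/m₁ = 11, M₂ = M/m₂ = 4
Find y₁ ≡ M₁⁻¹ (mod m₁): 11⁻¹ ≡ 3 (mod 4)
Find y₂ ≡ M₂⁻¹ (mod m₂): 4⁻¹ ≡ 3 (mod 11)
x = a₁·M₁·y₁ + a₂·M₂·y₂ = 1·11·3 + 3·4·3 = 69
Reduce mod 44: x ≡ 25
Check: 25 mod 4 = 1 ✓, 25 mod 11 = 3 ✓

x ≡ 25 (mod 44)


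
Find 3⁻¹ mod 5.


Use the extended Euclidean algorithm to write 1 = 3·s + 5·t; then s mod 5 is the inverse.
Euclidean algorithm:
  3 = 0·5 + 3
  5 = 1·3 + 2
  3 = 1·2 + 1
  2 = 2·1 + 0
gcd(3,5) = 1
Back-substitution gives: 3·(2) + 5·(-1) = 1
So 3⁻¹ ≡ 2 ≡ 2 (mod 5)
Check: 3 × 2 = 6 ≡ 1 (mod 5) ✓

3⁻¹ ≡ 2 (mod 5)


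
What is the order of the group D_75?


|D_n| = 2n (n rotations and n reflections)
|D_75| = 2×75 = 150

|D_75| = 150


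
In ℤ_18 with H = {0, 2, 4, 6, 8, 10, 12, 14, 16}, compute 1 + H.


1 + H = {1 + h (mod 18) : h ∈ H}
1+0=1, 1+2=3, 1+4=5, 1+6=7, 1+8=9, 1+10=11, 1+12=13, 1+14=15, 1+16=17

1 + H = {1, 3, 5, 7, 9, 11, 13, 15, 17}


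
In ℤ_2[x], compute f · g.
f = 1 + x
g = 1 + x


Expand and collect like terms; reduce coefficients mod 2:
x^0: 1·1 = 1 ≡ 1 (mod 2)
x^1: 1·1 + 1·1 = 2 ≡ 0 (mod 2)
x^2: 1·1 = 1 ≡ 1 (mod 2)
Result: 1 + x^2

f · g = 1 + x^2


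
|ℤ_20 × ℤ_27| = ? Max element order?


|ℤ_20 × ℤ_27| = 20 × 27 = 540
Max element order = lcm(20,27) = 540
Cyclic? Yes (gcd=1)

|ℤ_20×ℤ_27| = 540, max element order = 540


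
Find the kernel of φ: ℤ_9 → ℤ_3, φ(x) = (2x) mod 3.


Kernel = preimage of identity
ker(φ) = {x ∈ ℤ_9 : 2x ≡ 0 (mod 3)}. Since 3 | 9, φ is well-defined. The kernel is the cyclic subgroup ⟨3⟩ of ℤ_9 (order 3), i.e. {0, 3, 6}

ker(φ) = {0, 3, 6}


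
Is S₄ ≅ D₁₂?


Comparing S₄ and D₁₂:
S₄ has trivial center; D₁₂ has center {e, r⁶}

No, S₄ ≇ D₁₂


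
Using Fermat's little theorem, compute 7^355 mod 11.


Fermat's little theorem: if p is prime and gcd(a,p)=1, then a^(p-1) ≡ 1 (mod p)
p = 11 is prime, gcd(7,11) = 1
Reduce exponent: 355 mod 10 = 5
So 7^355 ≡ 7^5 (mod 11)
7^5 mod 11 = 10

7^355 ≡ 10 (mod 11)


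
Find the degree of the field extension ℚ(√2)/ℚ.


√2 has minimal polynomial x² - 2 (irreducible over ℚ since 2 is squarefree)

[ℚ(√2)/ℚ] = 2


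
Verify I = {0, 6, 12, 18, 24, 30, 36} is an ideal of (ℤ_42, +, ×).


Check ideal conditions for I = {0, 6, 12, 18, 24, 30, 36} in ℤ_42:
(1) I is an additive subgroup? Yes
(2) For r ∈ ℤ_42 and a ∈ I: r·a ∈ I? Yes

Yes, I is an ideal of ℤ_42


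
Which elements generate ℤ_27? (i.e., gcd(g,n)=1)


g generates ℤ_n iff gcd(g,n) = 1
Prime factors of 27: 3
Generators are g ∈ {1,...,26} not divisible by any of these primes.
Generators: {1, 2, 4, 5, 7, 8, 10, 11, 13, 14, 16, 17, 19, 20, 22, 23, 25, 26}
Number of generators = φ(27) = 18

Generators of ℤ_27 = {1, 2, 4, 5, 7, 8, 10, 11, 13, 14, 16, 17, 19, 20, 22, 23, 25, 26}


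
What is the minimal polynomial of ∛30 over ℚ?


∛30 satisfies x³ - 30 = 0, irreducible over ℚ (no rational root; 30 is not a perfect cube)

Minimal polynomial: x³ - 30


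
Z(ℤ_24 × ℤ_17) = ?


Z(G) = {g ∈ G | gx = xg for all x ∈ G}
Direct product of abelian groups is abelian, so Z(G) = G

Z(ℤ_24 × ℤ_17) = ℤ_24 × ℤ_17


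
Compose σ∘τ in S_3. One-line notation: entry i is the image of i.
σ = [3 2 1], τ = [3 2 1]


σ∘τ: apply τ first, then σ
1 →τ 3 →σ 1
2 →τ 2 →σ 2
3 →τ 1 →σ 3

σ∘τ = [1 2 3]


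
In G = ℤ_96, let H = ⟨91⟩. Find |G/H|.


|⟨91⟩| = n / gcd(91, 96) = 96 / 1 = 96
H is normal (ℤ_96 is abelian).
|G/H| = |G| / |H| = 96 / 96 = 1

|G/H| = 1


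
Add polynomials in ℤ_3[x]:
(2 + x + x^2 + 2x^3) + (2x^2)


Add coefficients mod 3:
x^0: 2 + 0 = 2 (mod 3)
x^1: 1 + 0 = 1 (mod 3)
x^2: 1 + 2 = 0 (mod 3)
x^3: 2 + 0 = 2 (mod 3)
Result: 2 + x + 2x^3

f + g = 2 + x + 2x^3


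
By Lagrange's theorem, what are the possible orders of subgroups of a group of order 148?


Lagrange's theorem: |H| divides |G|
|G| = 148
Divisors of 148: 1, 2, 4, 37, 74, 148

Possible subgroup orders: {1, 2, 4, 37, 74, 148}


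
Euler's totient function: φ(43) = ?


Factor n: 43 = 43
φ(n) = n · ∏(1 - 1/p) over distinct primes p | n
φ(43) = 43 · (1 - 1/43) = 42

φ(43) = 42


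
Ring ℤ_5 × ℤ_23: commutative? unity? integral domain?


Direct product ring; commutative with unity (1,1); but (1,0)·(0,1) = (0,0) gives zero divisors, so not an integral domain
Commutative: Yes
Integral domain: No
Has unity: Yes

ℤ_5 × ℤ_23: Commutative=Yes, Unity=Yes


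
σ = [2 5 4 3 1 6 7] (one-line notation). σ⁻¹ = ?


To find σ⁻¹, swap domain and range:
σ(1) = 2 → σ⁻¹(2) = 1
σ(2) = 5 → σ⁻¹(5) = 2
σ(3) = 4 → σ⁻¹(4) = 3
σ(4) = 3 → σ⁻¹(3) = 4
σ(5) = 1 → σ⁻¹(1) = 5
σ(6) = 6 → σ⁻¹(6) = 6
σ(7) = 7 → σ⁻¹(7) = 7

σ⁻¹ = [5 1 4 3 2 6 7]


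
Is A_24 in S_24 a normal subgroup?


H = A_24 in S_24
A_24 has index 2 in S_24, and every subgroup of index 2 is normal

Yes, normal subgroup


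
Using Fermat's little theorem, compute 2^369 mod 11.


Fermat's little theorem: if p is prime and gcd(a,p)=1, then a^(p-1) ≡ 1 (mod p)
p = 11 is prime, gcd(2,11) = 1
Reduce exponent: 369 mod 10 = 9
So 2^369 ≡ 2^9 (mod 11)
2^9 mod 11 = 6

2^369 ≡ 6 (mod 11)


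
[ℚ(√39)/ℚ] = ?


√39 has minimal polynomial x² - 39 (irreducible over ℚ since 39 is squarefree)

[ℚ(√39)/ℚ] = 2


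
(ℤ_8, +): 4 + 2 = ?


Operation: addition mod 8
4 + 2 = (a + b) mod 8 with a = 4, b = 2

4 + 2 = 6


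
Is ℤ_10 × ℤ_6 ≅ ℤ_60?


Comparing ℤ_10 × ℤ_6 and ℤ_60:
gcd(10,6) = 2 ≠ 1. Max element order in ℤ_10×ℤ_6 is lcm(10,6) = 30 < 60, so it has no element of order 60

No, ℤ_10 × ℤ_6 ≇ ℤ_60


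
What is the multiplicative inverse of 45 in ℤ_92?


Use the extended Euclidean algorithm to write 1 = 45·s + 92·t; then s mod 92 is the inverse.
Euclidean algorithm:
  45 = 0·92 + 45
  92 = 2·45 + 2
  45 = 22·2 + 1
  2 = 2·1 + 0
gcd(45,92) = 1
Back-substitution gives: 45·(45) + 92·(-22) = 1
So 45⁻¹ ≡ 45 ≡ 45 (mod 92)
Check: 45 × 45 = 2025 ≡ 1 (mod 92) ✓

45⁻¹ ≡ 45 (mod 92)


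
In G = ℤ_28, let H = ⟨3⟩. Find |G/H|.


|⟨3⟩| = n / gcd(3, 28) = 28 / 1 = 28
H is normal (ℤ_28 is abelian).
|G/H| = |G| / |H| = 28 / 28 = 1

|G/H| = 1


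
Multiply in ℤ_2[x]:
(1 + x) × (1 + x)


Expand and collect like terms; reduce coefficients mod 2:
x^0: 1·1 = 1 ≡ 1 (mod 2)
x^1: 1·1 + 1·1 = 2 ≡ 0 (mod 2)
x^2: 1·1 = 1 ≡ 1 (mod 2)
Result: 1 + x^2

f · g = 1 + x^2


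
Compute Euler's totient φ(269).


Factor n: 269 = 269
φ(n) = n · ∏(1 - 1/p) over distinct primes p | n
φ(269) = 269 · (1 - 1/269) = 268

φ(269) = 268


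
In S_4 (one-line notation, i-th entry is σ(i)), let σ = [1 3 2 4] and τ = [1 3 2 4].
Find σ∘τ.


σ∘τ: apply τ first, then σ
1 →τ 1 →σ 1
2 →τ 3 →σ 2
3 →τ 2 →σ 3
4 →τ 4 →σ 4

σ∘τ = [1 2 3 4]


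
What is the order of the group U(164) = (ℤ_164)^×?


U(n) is the group of units mod n; |U(n)| = φ(n)
|U(164)| = φ(164) = 80

|U(164) = (ℤ_164)^×| = 80
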